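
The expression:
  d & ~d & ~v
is never true.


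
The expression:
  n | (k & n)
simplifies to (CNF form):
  n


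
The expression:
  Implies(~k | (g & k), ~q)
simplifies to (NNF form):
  ~q | (k & ~g)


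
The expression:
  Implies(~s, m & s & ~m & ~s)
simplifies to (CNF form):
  s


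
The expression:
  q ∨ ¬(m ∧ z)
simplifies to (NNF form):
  q ∨ ¬m ∨ ¬z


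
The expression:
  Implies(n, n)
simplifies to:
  True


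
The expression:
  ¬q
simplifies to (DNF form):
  ¬q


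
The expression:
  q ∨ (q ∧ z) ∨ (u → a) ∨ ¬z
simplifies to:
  a ∨ q ∨ ¬u ∨ ¬z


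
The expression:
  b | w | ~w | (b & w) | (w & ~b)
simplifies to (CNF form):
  True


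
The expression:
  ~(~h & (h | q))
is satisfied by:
  {h: True, q: False}
  {q: False, h: False}
  {q: True, h: True}


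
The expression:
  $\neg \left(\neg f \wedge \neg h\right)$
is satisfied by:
  {h: True, f: True}
  {h: True, f: False}
  {f: True, h: False}


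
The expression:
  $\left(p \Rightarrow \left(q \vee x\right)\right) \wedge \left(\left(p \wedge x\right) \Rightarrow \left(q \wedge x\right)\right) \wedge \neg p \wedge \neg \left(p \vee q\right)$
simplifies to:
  $\neg p \wedge \neg q$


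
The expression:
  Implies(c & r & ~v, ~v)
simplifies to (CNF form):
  True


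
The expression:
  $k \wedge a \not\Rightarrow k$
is never true.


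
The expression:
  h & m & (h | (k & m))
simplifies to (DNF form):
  h & m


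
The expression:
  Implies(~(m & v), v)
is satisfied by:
  {v: True}


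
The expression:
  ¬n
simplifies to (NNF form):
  ¬n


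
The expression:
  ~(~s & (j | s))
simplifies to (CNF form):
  s | ~j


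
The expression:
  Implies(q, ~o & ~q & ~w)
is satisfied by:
  {q: False}


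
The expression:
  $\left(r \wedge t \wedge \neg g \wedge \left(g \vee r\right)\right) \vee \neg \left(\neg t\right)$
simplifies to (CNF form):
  $t$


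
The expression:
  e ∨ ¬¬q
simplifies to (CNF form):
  e ∨ q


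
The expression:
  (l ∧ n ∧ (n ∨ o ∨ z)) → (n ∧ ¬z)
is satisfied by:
  {l: False, z: False, n: False}
  {n: True, l: False, z: False}
  {z: True, l: False, n: False}
  {n: True, z: True, l: False}
  {l: True, n: False, z: False}
  {n: True, l: True, z: False}
  {z: True, l: True, n: False}


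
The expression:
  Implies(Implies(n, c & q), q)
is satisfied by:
  {n: True, q: True}
  {n: True, q: False}
  {q: True, n: False}


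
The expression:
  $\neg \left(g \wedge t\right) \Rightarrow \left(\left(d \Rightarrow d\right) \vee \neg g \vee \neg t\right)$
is always true.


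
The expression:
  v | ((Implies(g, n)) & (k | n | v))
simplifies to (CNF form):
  (k | n | v) & (n | v | ~g)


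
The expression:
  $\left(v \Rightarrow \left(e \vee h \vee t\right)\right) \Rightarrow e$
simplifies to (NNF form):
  $e \vee \left(v \wedge \neg h \wedge \neg t\right)$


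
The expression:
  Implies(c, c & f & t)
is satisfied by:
  {t: True, f: True, c: False}
  {t: True, f: False, c: False}
  {f: True, t: False, c: False}
  {t: False, f: False, c: False}
  {t: True, c: True, f: True}


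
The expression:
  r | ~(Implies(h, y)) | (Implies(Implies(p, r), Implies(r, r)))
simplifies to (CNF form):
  True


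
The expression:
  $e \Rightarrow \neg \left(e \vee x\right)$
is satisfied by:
  {e: False}


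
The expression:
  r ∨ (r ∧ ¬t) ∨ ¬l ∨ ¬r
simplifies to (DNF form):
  True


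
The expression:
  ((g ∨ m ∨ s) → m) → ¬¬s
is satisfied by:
  {s: True, g: True, m: False}
  {s: True, g: False, m: False}
  {s: True, m: True, g: True}
  {s: True, m: True, g: False}
  {g: True, m: False, s: False}


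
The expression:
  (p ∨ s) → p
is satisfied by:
  {p: True, s: False}
  {s: False, p: False}
  {s: True, p: True}


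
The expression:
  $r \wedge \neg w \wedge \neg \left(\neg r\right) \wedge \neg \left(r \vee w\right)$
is never true.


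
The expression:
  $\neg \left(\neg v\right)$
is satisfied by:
  {v: True}


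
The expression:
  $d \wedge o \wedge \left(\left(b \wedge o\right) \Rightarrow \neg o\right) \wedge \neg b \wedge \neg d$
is never true.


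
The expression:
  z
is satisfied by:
  {z: True}


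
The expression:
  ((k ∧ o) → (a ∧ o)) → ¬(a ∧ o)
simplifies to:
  ¬a ∨ ¬o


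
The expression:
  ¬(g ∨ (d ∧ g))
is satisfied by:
  {g: False}


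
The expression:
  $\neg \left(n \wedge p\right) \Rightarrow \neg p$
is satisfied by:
  {n: True, p: False}
  {p: False, n: False}
  {p: True, n: True}


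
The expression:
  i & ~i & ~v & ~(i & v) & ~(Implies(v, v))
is never true.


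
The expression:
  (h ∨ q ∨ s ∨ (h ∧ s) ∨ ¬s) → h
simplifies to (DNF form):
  h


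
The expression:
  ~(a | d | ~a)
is never true.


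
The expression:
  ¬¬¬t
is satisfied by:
  {t: False}


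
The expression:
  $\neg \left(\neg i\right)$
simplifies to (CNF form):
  $i$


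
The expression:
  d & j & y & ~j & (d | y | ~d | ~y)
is never true.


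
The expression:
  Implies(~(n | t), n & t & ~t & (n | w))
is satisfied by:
  {n: True, t: True}
  {n: True, t: False}
  {t: True, n: False}


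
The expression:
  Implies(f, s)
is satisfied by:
  {s: True, f: False}
  {f: False, s: False}
  {f: True, s: True}


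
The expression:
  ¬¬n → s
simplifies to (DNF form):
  s ∨ ¬n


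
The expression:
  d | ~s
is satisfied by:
  {d: True, s: False}
  {s: False, d: False}
  {s: True, d: True}


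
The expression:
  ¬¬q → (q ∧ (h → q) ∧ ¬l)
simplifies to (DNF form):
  ¬l ∨ ¬q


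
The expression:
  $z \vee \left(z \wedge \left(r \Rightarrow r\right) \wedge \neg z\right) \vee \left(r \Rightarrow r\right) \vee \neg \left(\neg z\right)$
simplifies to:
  $\text{True}$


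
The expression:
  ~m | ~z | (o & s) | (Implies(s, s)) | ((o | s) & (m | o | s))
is always true.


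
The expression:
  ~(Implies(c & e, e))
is never true.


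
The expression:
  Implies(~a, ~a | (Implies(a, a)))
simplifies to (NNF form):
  True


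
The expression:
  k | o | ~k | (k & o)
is always true.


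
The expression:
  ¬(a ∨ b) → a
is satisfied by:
  {a: True, b: True}
  {a: True, b: False}
  {b: True, a: False}


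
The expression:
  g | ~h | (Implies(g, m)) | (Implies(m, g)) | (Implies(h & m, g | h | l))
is always true.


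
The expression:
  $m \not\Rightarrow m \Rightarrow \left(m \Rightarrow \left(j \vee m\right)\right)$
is always true.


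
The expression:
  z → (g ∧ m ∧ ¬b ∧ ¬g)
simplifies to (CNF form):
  ¬z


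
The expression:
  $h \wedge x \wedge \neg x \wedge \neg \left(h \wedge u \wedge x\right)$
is never true.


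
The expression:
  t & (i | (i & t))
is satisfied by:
  {t: True, i: True}


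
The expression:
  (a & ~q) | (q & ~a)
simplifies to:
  (a & ~q) | (q & ~a)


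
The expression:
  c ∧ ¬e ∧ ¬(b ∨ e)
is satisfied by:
  {c: True, e: False, b: False}


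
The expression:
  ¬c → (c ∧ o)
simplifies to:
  c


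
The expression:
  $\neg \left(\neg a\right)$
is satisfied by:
  {a: True}


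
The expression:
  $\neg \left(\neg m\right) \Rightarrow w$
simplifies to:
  $w \vee \neg m$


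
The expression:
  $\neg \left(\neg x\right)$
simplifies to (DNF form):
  $x$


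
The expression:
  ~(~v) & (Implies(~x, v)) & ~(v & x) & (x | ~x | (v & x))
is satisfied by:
  {v: True, x: False}


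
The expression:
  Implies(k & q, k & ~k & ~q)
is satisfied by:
  {k: False, q: False}
  {q: True, k: False}
  {k: True, q: False}


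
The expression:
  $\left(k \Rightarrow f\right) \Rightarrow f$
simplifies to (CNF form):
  $f \vee k$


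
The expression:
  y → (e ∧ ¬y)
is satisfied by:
  {y: False}


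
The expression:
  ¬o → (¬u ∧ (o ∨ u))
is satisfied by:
  {o: True}


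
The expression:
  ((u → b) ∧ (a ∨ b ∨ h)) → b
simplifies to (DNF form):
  b ∨ u ∨ (¬a ∧ ¬h)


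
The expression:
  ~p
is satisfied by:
  {p: False}


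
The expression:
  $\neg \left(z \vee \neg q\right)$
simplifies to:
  $q \wedge \neg z$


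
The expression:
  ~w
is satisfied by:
  {w: False}


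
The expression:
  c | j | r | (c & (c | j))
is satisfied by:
  {r: True, c: True, j: True}
  {r: True, c: True, j: False}
  {r: True, j: True, c: False}
  {r: True, j: False, c: False}
  {c: True, j: True, r: False}
  {c: True, j: False, r: False}
  {j: True, c: False, r: False}


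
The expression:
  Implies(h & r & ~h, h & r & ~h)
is always true.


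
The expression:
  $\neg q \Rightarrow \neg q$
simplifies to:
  $\text{True}$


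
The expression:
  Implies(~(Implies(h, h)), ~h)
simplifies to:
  True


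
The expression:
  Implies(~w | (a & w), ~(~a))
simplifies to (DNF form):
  a | w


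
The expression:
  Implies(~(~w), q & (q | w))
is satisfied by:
  {q: True, w: False}
  {w: False, q: False}
  {w: True, q: True}


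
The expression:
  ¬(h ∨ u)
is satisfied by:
  {u: False, h: False}


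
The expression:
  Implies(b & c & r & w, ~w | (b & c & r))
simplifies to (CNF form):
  True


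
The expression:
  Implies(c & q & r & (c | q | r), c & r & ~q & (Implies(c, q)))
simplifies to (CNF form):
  ~c | ~q | ~r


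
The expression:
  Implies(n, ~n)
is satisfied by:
  {n: False}


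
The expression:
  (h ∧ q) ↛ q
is never true.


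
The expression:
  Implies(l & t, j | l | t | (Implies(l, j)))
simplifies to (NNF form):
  True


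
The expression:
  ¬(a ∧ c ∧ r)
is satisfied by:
  {c: False, a: False, r: False}
  {r: True, c: False, a: False}
  {a: True, c: False, r: False}
  {r: True, a: True, c: False}
  {c: True, r: False, a: False}
  {r: True, c: True, a: False}
  {a: True, c: True, r: False}


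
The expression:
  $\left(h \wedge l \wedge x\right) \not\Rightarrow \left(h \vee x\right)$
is never true.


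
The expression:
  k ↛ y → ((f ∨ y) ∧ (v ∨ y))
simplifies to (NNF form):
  y ∨ (f ∧ v) ∨ ¬k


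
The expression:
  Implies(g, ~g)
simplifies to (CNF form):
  ~g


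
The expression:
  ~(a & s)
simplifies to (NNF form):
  ~a | ~s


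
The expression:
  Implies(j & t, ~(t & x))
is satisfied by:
  {t: False, x: False, j: False}
  {j: True, t: False, x: False}
  {x: True, t: False, j: False}
  {j: True, x: True, t: False}
  {t: True, j: False, x: False}
  {j: True, t: True, x: False}
  {x: True, t: True, j: False}


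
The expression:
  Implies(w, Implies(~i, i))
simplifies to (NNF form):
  i | ~w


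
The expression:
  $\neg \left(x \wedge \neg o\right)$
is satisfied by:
  {o: True, x: False}
  {x: False, o: False}
  {x: True, o: True}


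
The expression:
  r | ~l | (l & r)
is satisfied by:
  {r: True, l: False}
  {l: False, r: False}
  {l: True, r: True}


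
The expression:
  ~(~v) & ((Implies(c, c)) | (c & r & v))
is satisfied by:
  {v: True}


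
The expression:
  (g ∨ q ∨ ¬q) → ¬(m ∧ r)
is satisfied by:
  {m: False, r: False}
  {r: True, m: False}
  {m: True, r: False}


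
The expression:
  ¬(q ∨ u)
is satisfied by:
  {q: False, u: False}


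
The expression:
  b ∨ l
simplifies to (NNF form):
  b ∨ l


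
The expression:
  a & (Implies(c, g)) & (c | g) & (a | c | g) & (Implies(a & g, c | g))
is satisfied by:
  {a: True, g: True}


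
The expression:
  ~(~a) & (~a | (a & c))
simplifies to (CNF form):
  a & c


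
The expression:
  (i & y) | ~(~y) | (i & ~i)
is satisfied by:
  {y: True}


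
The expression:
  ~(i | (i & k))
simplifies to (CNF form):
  ~i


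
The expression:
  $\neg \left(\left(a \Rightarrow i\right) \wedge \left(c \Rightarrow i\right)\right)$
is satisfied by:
  {a: True, c: True, i: False}
  {a: True, c: False, i: False}
  {c: True, a: False, i: False}


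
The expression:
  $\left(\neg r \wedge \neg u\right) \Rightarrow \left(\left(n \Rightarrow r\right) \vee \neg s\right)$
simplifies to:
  $r \vee u \vee \neg n \vee \neg s$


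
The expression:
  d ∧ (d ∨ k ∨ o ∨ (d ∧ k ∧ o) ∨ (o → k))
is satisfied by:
  {d: True}


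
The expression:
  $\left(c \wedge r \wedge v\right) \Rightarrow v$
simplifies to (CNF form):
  $\text{True}$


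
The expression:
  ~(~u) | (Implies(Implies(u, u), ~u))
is always true.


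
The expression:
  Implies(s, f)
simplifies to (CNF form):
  f | ~s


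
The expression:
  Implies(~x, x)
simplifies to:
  x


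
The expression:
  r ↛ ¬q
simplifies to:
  q ∧ r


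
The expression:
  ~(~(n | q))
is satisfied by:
  {n: True, q: True}
  {n: True, q: False}
  {q: True, n: False}


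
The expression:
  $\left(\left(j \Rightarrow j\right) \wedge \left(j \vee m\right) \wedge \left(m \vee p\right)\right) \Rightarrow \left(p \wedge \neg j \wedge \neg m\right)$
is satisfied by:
  {p: False, m: False, j: False}
  {j: True, p: False, m: False}
  {p: True, j: False, m: False}


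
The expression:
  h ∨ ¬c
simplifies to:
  h ∨ ¬c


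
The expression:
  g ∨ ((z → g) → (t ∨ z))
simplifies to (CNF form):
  g ∨ t ∨ z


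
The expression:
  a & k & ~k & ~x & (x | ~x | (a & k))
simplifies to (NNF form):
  False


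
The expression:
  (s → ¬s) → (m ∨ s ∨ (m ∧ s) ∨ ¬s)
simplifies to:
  True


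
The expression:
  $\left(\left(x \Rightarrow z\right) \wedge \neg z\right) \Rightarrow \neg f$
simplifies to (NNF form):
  $x \vee z \vee \neg f$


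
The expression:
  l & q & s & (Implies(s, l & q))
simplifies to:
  l & q & s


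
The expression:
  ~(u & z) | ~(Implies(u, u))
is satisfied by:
  {u: False, z: False}
  {z: True, u: False}
  {u: True, z: False}


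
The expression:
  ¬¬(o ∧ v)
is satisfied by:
  {o: True, v: True}


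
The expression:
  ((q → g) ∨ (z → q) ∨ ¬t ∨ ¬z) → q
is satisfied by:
  {q: True}


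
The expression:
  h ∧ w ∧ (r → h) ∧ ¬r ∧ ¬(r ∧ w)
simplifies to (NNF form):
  h ∧ w ∧ ¬r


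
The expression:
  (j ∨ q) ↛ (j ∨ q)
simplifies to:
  False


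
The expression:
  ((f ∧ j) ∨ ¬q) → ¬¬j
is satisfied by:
  {q: True, j: True}
  {q: True, j: False}
  {j: True, q: False}


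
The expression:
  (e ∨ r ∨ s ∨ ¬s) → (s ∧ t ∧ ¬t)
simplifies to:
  False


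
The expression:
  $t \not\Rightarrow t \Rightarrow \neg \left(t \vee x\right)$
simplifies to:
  $\text{True}$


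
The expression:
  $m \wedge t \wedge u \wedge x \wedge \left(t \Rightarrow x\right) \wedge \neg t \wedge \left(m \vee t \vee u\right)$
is never true.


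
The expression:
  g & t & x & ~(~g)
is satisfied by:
  {t: True, x: True, g: True}


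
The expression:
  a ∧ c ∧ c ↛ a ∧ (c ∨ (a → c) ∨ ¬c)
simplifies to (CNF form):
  False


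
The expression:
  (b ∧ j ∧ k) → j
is always true.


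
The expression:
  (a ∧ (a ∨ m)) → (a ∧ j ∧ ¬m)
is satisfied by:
  {j: True, m: False, a: False}
  {m: False, a: False, j: False}
  {j: True, m: True, a: False}
  {m: True, j: False, a: False}
  {a: True, j: True, m: False}


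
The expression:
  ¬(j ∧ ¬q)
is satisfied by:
  {q: True, j: False}
  {j: False, q: False}
  {j: True, q: True}


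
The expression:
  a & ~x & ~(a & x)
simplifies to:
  a & ~x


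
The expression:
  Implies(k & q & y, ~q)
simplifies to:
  ~k | ~q | ~y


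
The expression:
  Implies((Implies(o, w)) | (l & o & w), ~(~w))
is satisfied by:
  {o: True, w: True}
  {o: True, w: False}
  {w: True, o: False}


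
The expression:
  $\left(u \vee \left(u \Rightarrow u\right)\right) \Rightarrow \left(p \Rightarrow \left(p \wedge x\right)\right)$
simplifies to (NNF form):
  $x \vee \neg p$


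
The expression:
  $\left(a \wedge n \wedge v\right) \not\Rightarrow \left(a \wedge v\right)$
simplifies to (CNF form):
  $\text{False}$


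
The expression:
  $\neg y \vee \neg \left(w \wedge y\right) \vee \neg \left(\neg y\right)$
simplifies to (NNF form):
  $\text{True}$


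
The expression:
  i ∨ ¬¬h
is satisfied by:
  {i: True, h: True}
  {i: True, h: False}
  {h: True, i: False}


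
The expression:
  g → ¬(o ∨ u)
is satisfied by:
  {o: False, g: False, u: False}
  {u: True, o: False, g: False}
  {o: True, u: False, g: False}
  {u: True, o: True, g: False}
  {g: True, u: False, o: False}


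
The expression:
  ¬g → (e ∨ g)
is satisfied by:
  {e: True, g: True}
  {e: True, g: False}
  {g: True, e: False}


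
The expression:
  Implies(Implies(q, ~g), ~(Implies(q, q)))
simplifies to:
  g & q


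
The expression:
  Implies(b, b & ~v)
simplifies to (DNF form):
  ~b | ~v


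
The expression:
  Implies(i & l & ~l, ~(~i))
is always true.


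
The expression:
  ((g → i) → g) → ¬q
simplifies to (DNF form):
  ¬g ∨ ¬q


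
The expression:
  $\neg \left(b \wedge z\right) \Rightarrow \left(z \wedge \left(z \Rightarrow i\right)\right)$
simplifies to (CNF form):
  $z \wedge \left(b \vee i\right)$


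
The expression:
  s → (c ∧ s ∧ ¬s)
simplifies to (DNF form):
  ¬s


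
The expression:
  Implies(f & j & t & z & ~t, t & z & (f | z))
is always true.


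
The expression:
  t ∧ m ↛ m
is never true.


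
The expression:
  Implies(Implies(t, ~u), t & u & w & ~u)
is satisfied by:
  {t: True, u: True}


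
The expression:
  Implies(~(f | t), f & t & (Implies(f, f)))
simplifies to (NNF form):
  f | t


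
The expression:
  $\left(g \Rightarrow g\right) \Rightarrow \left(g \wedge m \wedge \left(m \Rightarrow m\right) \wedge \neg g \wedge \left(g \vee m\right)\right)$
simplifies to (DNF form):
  $\text{False}$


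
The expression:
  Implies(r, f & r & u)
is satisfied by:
  {f: True, u: True, r: False}
  {f: True, u: False, r: False}
  {u: True, f: False, r: False}
  {f: False, u: False, r: False}
  {r: True, f: True, u: True}


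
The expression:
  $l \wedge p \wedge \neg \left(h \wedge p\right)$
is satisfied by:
  {p: True, l: True, h: False}


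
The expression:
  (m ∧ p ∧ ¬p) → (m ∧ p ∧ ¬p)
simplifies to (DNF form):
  True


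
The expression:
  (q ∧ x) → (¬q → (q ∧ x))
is always true.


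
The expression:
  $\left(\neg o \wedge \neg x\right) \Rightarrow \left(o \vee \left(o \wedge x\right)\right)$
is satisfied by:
  {x: True, o: True}
  {x: True, o: False}
  {o: True, x: False}


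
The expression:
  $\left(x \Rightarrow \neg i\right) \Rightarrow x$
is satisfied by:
  {x: True}


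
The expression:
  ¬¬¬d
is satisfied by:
  {d: False}


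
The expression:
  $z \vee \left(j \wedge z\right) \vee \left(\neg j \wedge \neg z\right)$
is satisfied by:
  {z: True, j: False}
  {j: False, z: False}
  {j: True, z: True}


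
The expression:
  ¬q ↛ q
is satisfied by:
  {q: False}


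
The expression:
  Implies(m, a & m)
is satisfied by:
  {a: True, m: False}
  {m: False, a: False}
  {m: True, a: True}


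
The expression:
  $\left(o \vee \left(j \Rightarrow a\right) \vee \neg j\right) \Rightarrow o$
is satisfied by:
  {o: True, j: True, a: False}
  {o: True, a: False, j: False}
  {o: True, j: True, a: True}
  {o: True, a: True, j: False}
  {j: True, a: False, o: False}


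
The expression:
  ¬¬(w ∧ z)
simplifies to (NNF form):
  w ∧ z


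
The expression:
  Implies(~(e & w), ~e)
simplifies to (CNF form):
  w | ~e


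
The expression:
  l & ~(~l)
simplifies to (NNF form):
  l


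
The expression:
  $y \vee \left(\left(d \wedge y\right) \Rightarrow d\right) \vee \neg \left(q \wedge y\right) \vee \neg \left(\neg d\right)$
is always true.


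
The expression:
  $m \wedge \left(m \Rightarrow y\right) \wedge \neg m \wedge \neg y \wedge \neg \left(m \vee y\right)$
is never true.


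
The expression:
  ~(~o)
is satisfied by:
  {o: True}


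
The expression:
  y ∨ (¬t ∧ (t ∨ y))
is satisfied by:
  {y: True}


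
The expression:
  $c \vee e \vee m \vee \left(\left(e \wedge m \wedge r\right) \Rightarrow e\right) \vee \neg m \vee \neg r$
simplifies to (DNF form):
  $\text{True}$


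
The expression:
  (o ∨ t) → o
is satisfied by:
  {o: True, t: False}
  {t: False, o: False}
  {t: True, o: True}


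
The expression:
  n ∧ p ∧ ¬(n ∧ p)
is never true.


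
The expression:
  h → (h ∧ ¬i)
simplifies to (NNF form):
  ¬h ∨ ¬i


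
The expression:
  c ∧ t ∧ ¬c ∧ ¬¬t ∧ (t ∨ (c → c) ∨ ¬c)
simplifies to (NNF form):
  False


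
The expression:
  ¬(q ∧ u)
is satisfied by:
  {u: False, q: False}
  {q: True, u: False}
  {u: True, q: False}


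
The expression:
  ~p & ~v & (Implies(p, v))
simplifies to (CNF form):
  ~p & ~v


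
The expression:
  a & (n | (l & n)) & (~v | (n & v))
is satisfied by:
  {a: True, n: True}


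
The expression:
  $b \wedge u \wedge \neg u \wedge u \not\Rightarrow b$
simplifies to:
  $\text{False}$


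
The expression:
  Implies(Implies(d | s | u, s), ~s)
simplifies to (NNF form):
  ~s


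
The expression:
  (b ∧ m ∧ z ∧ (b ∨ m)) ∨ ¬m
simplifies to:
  (b ∧ z) ∨ ¬m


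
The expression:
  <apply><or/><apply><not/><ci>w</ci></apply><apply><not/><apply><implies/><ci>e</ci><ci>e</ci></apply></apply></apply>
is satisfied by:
  {w: False}


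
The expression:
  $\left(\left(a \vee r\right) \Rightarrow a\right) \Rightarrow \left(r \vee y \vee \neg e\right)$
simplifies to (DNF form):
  $r \vee y \vee \neg e$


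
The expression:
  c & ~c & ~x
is never true.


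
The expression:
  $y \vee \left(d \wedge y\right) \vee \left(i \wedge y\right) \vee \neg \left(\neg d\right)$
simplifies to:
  $d \vee y$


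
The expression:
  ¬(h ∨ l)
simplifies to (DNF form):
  ¬h ∧ ¬l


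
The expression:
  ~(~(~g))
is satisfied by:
  {g: False}


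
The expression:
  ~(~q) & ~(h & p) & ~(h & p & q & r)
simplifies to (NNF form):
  q & (~h | ~p)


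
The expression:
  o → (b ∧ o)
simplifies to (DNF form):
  b ∨ ¬o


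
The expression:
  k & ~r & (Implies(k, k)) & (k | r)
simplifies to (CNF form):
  k & ~r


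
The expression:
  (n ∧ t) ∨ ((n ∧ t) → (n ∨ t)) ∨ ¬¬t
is always true.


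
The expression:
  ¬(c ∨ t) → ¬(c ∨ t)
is always true.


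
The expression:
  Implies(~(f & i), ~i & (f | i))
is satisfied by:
  {f: True}


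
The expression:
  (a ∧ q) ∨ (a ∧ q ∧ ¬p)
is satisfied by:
  {a: True, q: True}


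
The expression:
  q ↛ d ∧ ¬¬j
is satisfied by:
  {j: True, q: True, d: False}


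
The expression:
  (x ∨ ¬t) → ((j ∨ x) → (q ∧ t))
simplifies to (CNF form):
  (q ∨ ¬x) ∧ (t ∨ ¬j) ∧ (t ∨ ¬x) ∧ (q ∨ t ∨ ¬j) ∧ (q ∨ t ∨ ¬x) ∧ (q ∨ ¬j ∨ ¬x) ∧ (t ∨ ¬j ∨ ¬x)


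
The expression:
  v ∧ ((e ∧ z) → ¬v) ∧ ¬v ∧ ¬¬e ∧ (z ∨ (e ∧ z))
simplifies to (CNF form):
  False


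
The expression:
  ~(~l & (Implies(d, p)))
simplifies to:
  l | (d & ~p)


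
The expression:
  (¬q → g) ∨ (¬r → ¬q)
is always true.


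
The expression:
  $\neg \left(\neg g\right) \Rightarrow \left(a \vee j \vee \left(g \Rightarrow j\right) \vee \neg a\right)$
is always true.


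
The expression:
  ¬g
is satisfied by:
  {g: False}


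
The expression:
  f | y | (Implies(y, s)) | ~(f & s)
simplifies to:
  True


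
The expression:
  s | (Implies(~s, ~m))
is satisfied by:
  {s: True, m: False}
  {m: False, s: False}
  {m: True, s: True}


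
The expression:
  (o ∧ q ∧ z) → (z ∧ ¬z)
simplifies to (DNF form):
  ¬o ∨ ¬q ∨ ¬z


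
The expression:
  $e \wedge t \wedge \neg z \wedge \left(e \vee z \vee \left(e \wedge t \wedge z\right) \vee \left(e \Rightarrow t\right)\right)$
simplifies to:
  $e \wedge t \wedge \neg z$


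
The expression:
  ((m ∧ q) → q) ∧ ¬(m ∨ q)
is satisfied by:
  {q: False, m: False}


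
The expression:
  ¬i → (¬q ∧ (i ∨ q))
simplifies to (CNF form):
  i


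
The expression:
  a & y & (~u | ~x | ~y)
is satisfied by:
  {a: True, y: True, u: False, x: False}
  {a: True, x: True, y: True, u: False}
  {a: True, u: True, y: True, x: False}


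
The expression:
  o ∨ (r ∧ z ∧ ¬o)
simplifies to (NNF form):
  o ∨ (r ∧ z)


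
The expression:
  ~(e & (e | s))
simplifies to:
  ~e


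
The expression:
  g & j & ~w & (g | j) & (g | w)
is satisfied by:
  {j: True, g: True, w: False}


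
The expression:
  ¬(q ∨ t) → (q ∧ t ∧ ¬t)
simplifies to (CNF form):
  q ∨ t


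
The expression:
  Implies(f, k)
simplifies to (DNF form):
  k | ~f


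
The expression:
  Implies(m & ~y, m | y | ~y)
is always true.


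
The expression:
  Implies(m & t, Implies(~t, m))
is always true.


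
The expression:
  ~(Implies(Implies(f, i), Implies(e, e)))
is never true.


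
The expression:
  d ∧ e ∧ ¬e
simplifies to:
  False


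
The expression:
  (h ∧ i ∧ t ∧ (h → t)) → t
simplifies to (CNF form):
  True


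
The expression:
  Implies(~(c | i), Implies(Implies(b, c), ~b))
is always true.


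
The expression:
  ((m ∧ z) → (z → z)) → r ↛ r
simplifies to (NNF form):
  False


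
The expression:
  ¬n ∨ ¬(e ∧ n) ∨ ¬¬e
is always true.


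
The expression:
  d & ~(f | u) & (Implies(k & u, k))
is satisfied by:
  {d: True, u: False, f: False}


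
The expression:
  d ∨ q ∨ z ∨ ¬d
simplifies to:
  True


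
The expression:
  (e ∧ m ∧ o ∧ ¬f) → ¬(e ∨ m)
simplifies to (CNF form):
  f ∨ ¬e ∨ ¬m ∨ ¬o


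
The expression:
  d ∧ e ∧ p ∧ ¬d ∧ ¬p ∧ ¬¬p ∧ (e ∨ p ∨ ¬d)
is never true.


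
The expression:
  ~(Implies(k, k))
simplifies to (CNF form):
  False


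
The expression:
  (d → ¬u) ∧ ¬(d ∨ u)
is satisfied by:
  {u: False, d: False}


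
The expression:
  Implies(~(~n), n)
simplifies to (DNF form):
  True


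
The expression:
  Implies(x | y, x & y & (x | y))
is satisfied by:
  {x: False, y: False}
  {y: True, x: True}


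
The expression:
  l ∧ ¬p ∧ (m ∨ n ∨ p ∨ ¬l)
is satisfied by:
  {n: True, m: True, l: True, p: False}
  {n: True, l: True, p: False, m: False}
  {m: True, l: True, p: False, n: False}


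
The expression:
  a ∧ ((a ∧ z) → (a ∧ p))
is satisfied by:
  {p: True, a: True, z: False}
  {a: True, z: False, p: False}
  {z: True, p: True, a: True}


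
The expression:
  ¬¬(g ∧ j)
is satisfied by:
  {j: True, g: True}


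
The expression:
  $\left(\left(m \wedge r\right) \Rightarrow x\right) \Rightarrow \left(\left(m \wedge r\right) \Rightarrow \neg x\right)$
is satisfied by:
  {m: False, x: False, r: False}
  {r: True, m: False, x: False}
  {x: True, m: False, r: False}
  {r: True, x: True, m: False}
  {m: True, r: False, x: False}
  {r: True, m: True, x: False}
  {x: True, m: True, r: False}


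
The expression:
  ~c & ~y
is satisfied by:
  {y: False, c: False}


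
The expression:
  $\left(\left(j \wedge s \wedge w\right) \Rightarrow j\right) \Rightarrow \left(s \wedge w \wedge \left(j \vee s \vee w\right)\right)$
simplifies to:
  $s \wedge w$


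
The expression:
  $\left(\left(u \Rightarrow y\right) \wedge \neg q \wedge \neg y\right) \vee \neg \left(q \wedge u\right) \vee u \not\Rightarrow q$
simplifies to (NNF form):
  $\neg q \vee \neg u$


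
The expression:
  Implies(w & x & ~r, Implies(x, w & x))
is always true.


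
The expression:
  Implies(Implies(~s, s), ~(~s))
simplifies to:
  True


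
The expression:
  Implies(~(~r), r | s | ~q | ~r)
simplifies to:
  True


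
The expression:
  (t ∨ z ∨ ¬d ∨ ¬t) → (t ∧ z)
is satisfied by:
  {t: True, z: True}


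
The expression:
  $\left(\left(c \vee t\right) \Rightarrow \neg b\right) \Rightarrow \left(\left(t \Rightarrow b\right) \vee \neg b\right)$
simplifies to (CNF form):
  $\text{True}$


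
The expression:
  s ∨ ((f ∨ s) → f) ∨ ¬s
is always true.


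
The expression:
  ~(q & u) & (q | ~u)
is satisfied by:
  {u: False}


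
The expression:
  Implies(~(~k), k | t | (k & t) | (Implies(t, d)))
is always true.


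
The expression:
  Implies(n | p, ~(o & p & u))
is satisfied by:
  {u: False, o: False, p: False}
  {p: True, u: False, o: False}
  {o: True, u: False, p: False}
  {p: True, o: True, u: False}
  {u: True, p: False, o: False}
  {p: True, u: True, o: False}
  {o: True, u: True, p: False}


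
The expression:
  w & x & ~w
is never true.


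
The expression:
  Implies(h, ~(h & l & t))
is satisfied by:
  {l: False, t: False, h: False}
  {h: True, l: False, t: False}
  {t: True, l: False, h: False}
  {h: True, t: True, l: False}
  {l: True, h: False, t: False}
  {h: True, l: True, t: False}
  {t: True, l: True, h: False}


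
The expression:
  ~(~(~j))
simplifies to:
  ~j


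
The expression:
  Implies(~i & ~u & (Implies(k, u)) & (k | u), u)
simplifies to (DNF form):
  True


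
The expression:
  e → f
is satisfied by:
  {f: True, e: False}
  {e: False, f: False}
  {e: True, f: True}


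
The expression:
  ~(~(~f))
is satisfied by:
  {f: False}


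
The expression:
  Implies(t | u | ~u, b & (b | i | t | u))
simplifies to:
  b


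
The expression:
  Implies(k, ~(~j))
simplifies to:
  j | ~k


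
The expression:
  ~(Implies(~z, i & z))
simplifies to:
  ~z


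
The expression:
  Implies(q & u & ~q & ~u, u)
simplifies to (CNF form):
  True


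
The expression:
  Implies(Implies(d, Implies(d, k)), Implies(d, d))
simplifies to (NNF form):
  True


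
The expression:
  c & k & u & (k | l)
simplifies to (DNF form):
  c & k & u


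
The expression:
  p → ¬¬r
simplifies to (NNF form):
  r ∨ ¬p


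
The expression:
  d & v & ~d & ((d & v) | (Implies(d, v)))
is never true.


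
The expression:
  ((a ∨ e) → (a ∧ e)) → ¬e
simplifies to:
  ¬a ∨ ¬e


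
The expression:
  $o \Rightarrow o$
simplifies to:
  $\text{True}$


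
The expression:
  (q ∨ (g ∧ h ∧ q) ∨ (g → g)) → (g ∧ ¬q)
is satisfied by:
  {g: True, q: False}


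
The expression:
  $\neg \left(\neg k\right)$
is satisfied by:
  {k: True}


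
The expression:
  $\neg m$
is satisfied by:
  {m: False}


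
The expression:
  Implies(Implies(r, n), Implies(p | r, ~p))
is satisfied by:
  {r: True, n: False, p: False}
  {n: False, p: False, r: False}
  {r: True, n: True, p: False}
  {n: True, r: False, p: False}
  {p: True, r: True, n: False}


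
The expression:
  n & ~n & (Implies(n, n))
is never true.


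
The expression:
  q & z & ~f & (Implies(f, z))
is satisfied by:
  {z: True, q: True, f: False}


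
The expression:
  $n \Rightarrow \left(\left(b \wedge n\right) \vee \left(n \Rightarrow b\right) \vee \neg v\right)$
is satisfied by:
  {b: True, v: False, n: False}
  {v: False, n: False, b: False}
  {b: True, n: True, v: False}
  {n: True, v: False, b: False}
  {b: True, v: True, n: False}
  {v: True, b: False, n: False}
  {b: True, n: True, v: True}


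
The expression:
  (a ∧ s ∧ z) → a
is always true.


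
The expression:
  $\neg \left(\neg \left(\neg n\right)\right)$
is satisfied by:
  {n: False}


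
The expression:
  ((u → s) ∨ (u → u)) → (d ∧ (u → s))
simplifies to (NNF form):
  d ∧ (s ∨ ¬u)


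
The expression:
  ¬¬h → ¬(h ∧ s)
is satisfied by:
  {s: False, h: False}
  {h: True, s: False}
  {s: True, h: False}


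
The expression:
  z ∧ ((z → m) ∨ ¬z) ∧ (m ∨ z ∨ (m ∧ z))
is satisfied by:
  {z: True, m: True}


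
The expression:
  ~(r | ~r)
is never true.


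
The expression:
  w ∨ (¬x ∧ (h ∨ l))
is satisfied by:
  {w: True, l: True, h: True, x: False}
  {w: True, l: True, h: False, x: False}
  {w: True, h: True, l: False, x: False}
  {w: True, h: False, l: False, x: False}
  {x: True, w: True, l: True, h: True}
  {x: True, w: True, l: True, h: False}
  {x: True, w: True, l: False, h: True}
  {x: True, w: True, l: False, h: False}
  {l: True, h: True, w: False, x: False}
  {l: True, w: False, h: False, x: False}
  {h: True, w: False, l: False, x: False}


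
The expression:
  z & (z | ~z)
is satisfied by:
  {z: True}


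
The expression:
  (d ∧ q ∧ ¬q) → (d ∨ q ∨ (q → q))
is always true.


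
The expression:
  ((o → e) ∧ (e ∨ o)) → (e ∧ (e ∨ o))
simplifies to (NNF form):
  True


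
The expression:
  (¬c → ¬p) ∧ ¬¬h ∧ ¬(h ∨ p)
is never true.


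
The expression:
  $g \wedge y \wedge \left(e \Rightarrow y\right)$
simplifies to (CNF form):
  $g \wedge y$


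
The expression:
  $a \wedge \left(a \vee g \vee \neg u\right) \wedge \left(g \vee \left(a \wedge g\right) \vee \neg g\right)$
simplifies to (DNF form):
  $a$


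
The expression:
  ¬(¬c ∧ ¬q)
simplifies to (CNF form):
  c ∨ q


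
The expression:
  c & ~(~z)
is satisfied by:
  {c: True, z: True}


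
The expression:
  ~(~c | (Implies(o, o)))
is never true.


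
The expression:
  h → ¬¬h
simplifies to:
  True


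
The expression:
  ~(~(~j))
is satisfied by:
  {j: False}


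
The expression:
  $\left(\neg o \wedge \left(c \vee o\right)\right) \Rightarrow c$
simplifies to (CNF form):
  $\text{True}$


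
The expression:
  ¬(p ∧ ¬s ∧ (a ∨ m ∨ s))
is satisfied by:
  {s: True, m: False, p: False, a: False}
  {a: True, s: True, m: False, p: False}
  {s: True, m: True, p: False, a: False}
  {a: True, s: True, m: True, p: False}
  {a: False, m: False, p: False, s: False}
  {a: True, m: False, p: False, s: False}
  {m: True, a: False, p: False, s: False}
  {a: True, m: True, p: False, s: False}
  {p: True, s: True, a: False, m: False}
  {a: True, p: True, s: True, m: False}
  {p: True, s: True, m: True, a: False}
  {a: True, p: True, s: True, m: True}
  {p: True, s: False, m: False, a: False}


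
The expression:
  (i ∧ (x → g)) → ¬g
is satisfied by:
  {g: False, i: False}
  {i: True, g: False}
  {g: True, i: False}


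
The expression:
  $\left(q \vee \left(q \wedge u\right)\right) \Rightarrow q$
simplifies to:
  $\text{True}$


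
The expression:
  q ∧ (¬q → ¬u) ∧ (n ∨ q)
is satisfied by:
  {q: True}


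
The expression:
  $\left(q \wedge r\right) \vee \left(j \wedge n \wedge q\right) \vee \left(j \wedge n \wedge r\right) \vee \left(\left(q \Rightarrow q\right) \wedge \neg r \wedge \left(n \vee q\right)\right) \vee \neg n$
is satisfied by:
  {q: True, j: True, n: False, r: False}
  {q: True, j: False, n: False, r: False}
  {j: True, r: False, q: False, n: False}
  {r: False, j: False, q: False, n: False}
  {r: True, q: True, j: True, n: False}
  {r: True, q: True, j: False, n: False}
  {r: True, j: True, q: False, n: False}
  {r: True, j: False, q: False, n: False}
  {n: True, q: True, j: True, r: False}
  {n: True, q: True, j: False, r: False}
  {n: True, j: True, q: False, r: False}
  {n: True, j: False, q: False, r: False}
  {r: True, n: True, q: True, j: True}
  {r: True, n: True, q: True, j: False}
  {r: True, n: True, j: True, q: False}


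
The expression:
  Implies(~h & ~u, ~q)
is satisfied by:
  {u: True, h: True, q: False}
  {u: True, h: False, q: False}
  {h: True, u: False, q: False}
  {u: False, h: False, q: False}
  {u: True, q: True, h: True}
  {u: True, q: True, h: False}
  {q: True, h: True, u: False}


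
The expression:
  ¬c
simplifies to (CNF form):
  ¬c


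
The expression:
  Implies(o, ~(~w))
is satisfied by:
  {w: True, o: False}
  {o: False, w: False}
  {o: True, w: True}


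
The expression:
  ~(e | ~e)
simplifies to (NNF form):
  False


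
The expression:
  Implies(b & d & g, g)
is always true.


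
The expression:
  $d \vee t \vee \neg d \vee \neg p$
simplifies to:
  $\text{True}$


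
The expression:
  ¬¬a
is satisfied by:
  {a: True}


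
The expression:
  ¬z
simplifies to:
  ¬z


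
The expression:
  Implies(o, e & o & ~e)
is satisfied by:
  {o: False}


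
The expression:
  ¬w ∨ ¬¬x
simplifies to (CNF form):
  x ∨ ¬w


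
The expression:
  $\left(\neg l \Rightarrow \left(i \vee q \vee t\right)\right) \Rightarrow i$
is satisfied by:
  {i: True, t: False, q: False, l: False}
  {i: True, l: True, t: False, q: False}
  {i: True, q: True, t: False, l: False}
  {i: True, l: True, q: True, t: False}
  {i: True, t: True, q: False, l: False}
  {i: True, l: True, t: True, q: False}
  {i: True, q: True, t: True, l: False}
  {i: True, l: True, q: True, t: True}
  {l: False, t: False, q: False, i: False}


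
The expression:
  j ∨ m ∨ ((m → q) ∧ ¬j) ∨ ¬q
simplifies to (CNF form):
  True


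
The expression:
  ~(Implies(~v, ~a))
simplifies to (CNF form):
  a & ~v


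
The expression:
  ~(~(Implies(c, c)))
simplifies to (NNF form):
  True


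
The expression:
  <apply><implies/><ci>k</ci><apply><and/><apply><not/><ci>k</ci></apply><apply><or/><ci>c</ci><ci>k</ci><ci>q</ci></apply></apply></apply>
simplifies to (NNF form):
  <apply><not/><ci>k</ci></apply>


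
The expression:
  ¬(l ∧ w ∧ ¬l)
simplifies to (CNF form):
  True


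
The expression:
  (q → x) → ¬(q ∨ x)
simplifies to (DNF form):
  ¬x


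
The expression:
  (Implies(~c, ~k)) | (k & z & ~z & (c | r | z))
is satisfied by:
  {c: True, k: False}
  {k: False, c: False}
  {k: True, c: True}


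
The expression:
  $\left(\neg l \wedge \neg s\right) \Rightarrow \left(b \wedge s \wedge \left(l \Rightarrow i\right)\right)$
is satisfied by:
  {l: True, s: True}
  {l: True, s: False}
  {s: True, l: False}


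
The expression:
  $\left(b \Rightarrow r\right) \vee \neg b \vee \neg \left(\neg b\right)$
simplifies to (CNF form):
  $\text{True}$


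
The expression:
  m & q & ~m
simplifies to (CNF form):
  False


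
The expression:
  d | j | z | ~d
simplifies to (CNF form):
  True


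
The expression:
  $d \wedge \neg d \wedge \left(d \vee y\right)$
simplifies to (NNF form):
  $\text{False}$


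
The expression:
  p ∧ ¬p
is never true.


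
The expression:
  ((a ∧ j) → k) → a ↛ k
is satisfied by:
  {a: True, k: False}


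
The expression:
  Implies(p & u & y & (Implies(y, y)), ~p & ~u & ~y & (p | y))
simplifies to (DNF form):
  ~p | ~u | ~y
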